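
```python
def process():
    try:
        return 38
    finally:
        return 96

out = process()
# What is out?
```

Step-by-step execution trace:
1. `process()` enters try: `return 38` sets pending return value 38.
2. Before returning, `finally: return 96` runs and overrides the pending return.
3. process() returns 96 → out = 96.
Result: 96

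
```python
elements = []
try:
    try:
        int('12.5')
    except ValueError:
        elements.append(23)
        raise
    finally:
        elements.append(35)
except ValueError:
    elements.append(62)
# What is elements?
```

Step-by-step execution trace:
1. Inner try: `int('12.5')` raises ValueError.
2. Inner `except ValueError` matches → `elements.append(23)` → elements = [23].
3. bare `raise` re-raises ValueError.
4. Inner `finally` runs during unwinding: `elements.append(35)` → elements = [23, 35].
5. Outer `except ValueError` matches → `elements.append(62)` → elements = [23, 35, 62].
Result: [23, 35, 62]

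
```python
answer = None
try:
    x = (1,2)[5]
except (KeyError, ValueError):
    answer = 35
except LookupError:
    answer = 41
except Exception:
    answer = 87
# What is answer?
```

Step-by-step execution trace:
1. `x = (1,2)[5]` raises IndexError.
2. `except (KeyError, ValueError)` does not match IndexError; skipped.
3. `except LookupError` matches (IndexError is a subclass of LookupError) → answer = 41.
4. `except Exception` is not reached.
Result: 41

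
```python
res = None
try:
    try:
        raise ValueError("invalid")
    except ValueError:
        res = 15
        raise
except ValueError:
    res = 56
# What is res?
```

Step-by-step execution trace:
1. Inner try: `raise ValueError("invalid")` raises ValueError.
2. Inner `except ValueError` matches → res = 15.
3. bare `raise` re-raises the same ValueError.
4. Outer `except ValueError` matches → res = 56.
Result: 56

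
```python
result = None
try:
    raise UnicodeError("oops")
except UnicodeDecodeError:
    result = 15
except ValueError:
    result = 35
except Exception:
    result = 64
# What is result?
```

Step-by-step execution trace:
1. `raise UnicodeError(...)` raises UnicodeError.
2. `except UnicodeDecodeError` does not match (UnicodeError is not a subclass of UnicodeDecodeError); skipped.
3. `except ValueError` matches (UnicodeError is a subclass of ValueError) → result = 35.
4. `except Exception` is not reached.
Result: 35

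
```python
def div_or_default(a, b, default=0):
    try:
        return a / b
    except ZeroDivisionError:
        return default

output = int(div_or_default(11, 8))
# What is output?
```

Step-by-step execution trace:
1. `div_or_default(11, 8)` enters try: `return 11 / 8` → returns 1.375. No exception raised.
2. `except ZeroDivisionError` is skipped.
3. `int(1.375)` → 1 → output = 1.
Result: 1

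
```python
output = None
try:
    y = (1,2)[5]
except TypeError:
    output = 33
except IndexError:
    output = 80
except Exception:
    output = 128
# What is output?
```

Step-by-step execution trace:
1. `y = (1,2)[5]` raises IndexError.
2. `except TypeError` does not match IndexError; skipped.
3. `except IndexError` matches → output = 80.
4. Remaining except clauses are skipped.
Result: 80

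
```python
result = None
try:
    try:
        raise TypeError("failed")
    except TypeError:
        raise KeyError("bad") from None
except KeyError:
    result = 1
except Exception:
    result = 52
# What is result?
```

Step-by-step execution trace:
1. Inner try raises TypeError; inner `except TypeError` catches it.
2. `raise KeyError(...) from None` raises KeyError (from None suppresses __context__, but the active exception is still KeyError).
3. Outer `except KeyError` matches → result = 1.
4. `except Exception` is not reached.
Result: 1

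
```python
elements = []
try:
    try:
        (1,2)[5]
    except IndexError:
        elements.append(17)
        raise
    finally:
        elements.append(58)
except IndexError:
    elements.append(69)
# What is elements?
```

Step-by-step execution trace:
1. Inner try: `(1,2)[5]` raises IndexError.
2. Inner `except IndexError` matches → `elements.append(17)` → elements = [17].
3. bare `raise` re-raises IndexError.
4. Inner `finally` runs during unwinding: `elements.append(58)` → elements = [17, 58].
5. Outer `except IndexError` matches → `elements.append(69)` → elements = [17, 58, 69].
Result: [17, 58, 69]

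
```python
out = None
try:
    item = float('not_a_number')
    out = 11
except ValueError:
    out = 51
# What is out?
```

Step-by-step execution trace:
1. `item = float('not_a_number')` raises ValueError.
2. `out = 11` is not reached.
3. `except ValueError` matches → out = 51.
Result: 51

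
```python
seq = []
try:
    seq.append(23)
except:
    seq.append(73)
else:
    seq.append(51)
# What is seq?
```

Step-by-step execution trace:
1. try: `seq.append(23)` → seq = [23]. No exception raised.
2. `except` is skipped.
3. `else` runs (try completed without exception): `seq.append(51)` → seq = [23, 51].
Result: [23, 51]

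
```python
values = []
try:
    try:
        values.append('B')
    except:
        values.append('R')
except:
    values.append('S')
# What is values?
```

Step-by-step execution trace:
1. Inner try: `values.append('B')` → values = ['B']. No exception raised.
2. Inner `except` is skipped.
3. Inner try completes normally; outer `except` is skipped.
Result: ['B']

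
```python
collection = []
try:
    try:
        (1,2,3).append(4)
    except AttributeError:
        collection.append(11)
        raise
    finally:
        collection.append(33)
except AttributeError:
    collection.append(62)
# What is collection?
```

Step-by-step execution trace:
1. Inner try: `(1,2,3).append(4)` raises AttributeError.
2. Inner `except AttributeError` matches → `collection.append(11)` → collection = [11].
3. bare `raise` re-raises AttributeError.
4. Inner `finally` runs during unwinding: `collection.append(33)` → collection = [11, 33].
5. Outer `except AttributeError` matches → `collection.append(62)` → collection = [11, 33, 62].
Result: [11, 33, 62]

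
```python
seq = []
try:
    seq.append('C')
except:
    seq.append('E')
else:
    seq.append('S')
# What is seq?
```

Step-by-step execution trace:
1. try: `seq.append('C')` → seq = ['C']. No exception raised.
2. `except` is skipped.
3. `else` runs (try completed without exception): `seq.append('S')` → seq = ['C', 'S'].
Result: ['C', 'S']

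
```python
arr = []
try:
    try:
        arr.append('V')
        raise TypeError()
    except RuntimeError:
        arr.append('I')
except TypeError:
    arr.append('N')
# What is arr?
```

Step-by-step execution trace:
1. Inner try: `arr.append('V')` → arr = ['V'].
2. `raise TypeError()` raises TypeError.
3. Inner `except RuntimeError` does not match TypeError; exception propagates to outer try.
4. Outer `except TypeError` matches → `arr.append('N')` → arr = ['V', 'N'].
Result: ['V', 'N']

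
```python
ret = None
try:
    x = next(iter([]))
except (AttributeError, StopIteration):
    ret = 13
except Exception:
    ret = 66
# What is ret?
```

Step-by-step execution trace:
1. `x = next(iter([]))` raises StopIteration.
2. `except (AttributeError, StopIteration)` matches (StopIteration is in the tuple) → ret = 13.
3. `except Exception` is not reached.
Result: 13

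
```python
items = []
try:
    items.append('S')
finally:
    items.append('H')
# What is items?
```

Step-by-step execution trace:
1. try: `items.append('S')` → items = ['S'].
2. The try body completes without raising.
3. finally always runs: `items.append('H')` → items = ['S', 'H'].
Result: ['S', 'H']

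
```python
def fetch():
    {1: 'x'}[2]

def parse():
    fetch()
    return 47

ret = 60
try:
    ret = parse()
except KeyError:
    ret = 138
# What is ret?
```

Step-by-step execution trace:
1. ret starts at 60.
2. try: `parse()` calls `fetch()`.
3. `fetch()` evaluates `{1: 'x'}[2]`, which raises KeyError; it propagates through parse (uncaught).
4. `return 47` in parse is not reached; the assignment to ret does not complete.
5. `except KeyError` matches → ret = 138.
Result: 138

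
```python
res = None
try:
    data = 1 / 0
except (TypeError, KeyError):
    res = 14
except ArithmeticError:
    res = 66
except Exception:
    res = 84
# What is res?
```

Step-by-step execution trace:
1. `data = 1 / 0` raises ZeroDivisionError.
2. `except (TypeError, KeyError)` does not match ZeroDivisionError; skipped.
3. `except ArithmeticError` matches (ZeroDivisionError is a subclass of ArithmeticError) → res = 66.
4. `except Exception` is not reached.
Result: 66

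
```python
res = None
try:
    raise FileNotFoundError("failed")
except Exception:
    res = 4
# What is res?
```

Step-by-step execution trace:
1. `raise FileNotFoundError(...)` raises FileNotFoundError.
2. `except Exception` matches (FileNotFoundError is a subclass of Exception) → res = 4.
Result: 4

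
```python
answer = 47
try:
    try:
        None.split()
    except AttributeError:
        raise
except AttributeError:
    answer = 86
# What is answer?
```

Step-by-step execution trace:
1. Inner try: `None.split()` raises AttributeError.
2. Inner `except AttributeError` matches; bare `raise` re-raises the same AttributeError.
3. Outer `except AttributeError` matches → answer = 86.
Result: 86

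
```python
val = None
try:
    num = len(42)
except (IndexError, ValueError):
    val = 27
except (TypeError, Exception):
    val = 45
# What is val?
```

Step-by-step execution trace:
1. `num = len(42)` raises TypeError.
2. `except (IndexError, ValueError)` does not match TypeError; skipped.
3. `except (TypeError, Exception)` matches (TypeError is in the tuple) → val = 45.
Result: 45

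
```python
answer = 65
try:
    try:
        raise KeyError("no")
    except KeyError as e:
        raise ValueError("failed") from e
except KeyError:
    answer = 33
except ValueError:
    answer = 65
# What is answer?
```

Step-by-step execution trace:
1. Inner try raises KeyError; inner `except KeyError as e` catches it.
2. `raise ValueError(...) from e` raises ValueError (KeyError is attached as __cause__, but only ValueError is active).
3. Outer `except KeyError` does not match ValueError; skipped.
4. Outer `except ValueError` matches → answer = 65.
Result: 65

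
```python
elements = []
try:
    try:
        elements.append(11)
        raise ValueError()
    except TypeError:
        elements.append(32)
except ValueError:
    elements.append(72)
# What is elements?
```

Step-by-step execution trace:
1. Inner try: `elements.append(11)` → elements = [11].
2. `raise ValueError()` raises ValueError.
3. Inner `except TypeError` does not match ValueError; exception propagates to outer try.
4. Outer `except ValueError` matches → `elements.append(72)` → elements = [11, 72].
Result: [11, 72]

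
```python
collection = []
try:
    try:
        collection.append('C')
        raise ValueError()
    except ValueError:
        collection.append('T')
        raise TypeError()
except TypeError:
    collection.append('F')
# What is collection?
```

Step-by-step execution trace:
1. Inner try: `collection.append('C')` → collection = ['C'].
2. `raise ValueError()` raises ValueError.
3. Inner `except ValueError` matches → `collection.append('T')` → collection = ['C', 'T'].
4. `raise TypeError()` raises TypeError; propagates to outer try.
5. Outer `except TypeError` matches → `collection.append('F')` → collection = ['C', 'T', 'F'].
Result: ['C', 'T', 'F']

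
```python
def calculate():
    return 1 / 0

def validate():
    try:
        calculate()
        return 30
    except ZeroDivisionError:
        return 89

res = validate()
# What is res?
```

Step-by-step execution trace:
1. `validate()` calls `calculate()`.
2. `calculate()` evaluates `1 / 0`, which raises ZeroDivisionError; it propagates to the caller.
3. `return 30` is not reached.
4. `except ZeroDivisionError` in validate matches → returns 89.
5. res = 89.
Result: 89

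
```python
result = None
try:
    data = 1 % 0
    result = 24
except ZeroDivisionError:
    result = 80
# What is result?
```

Step-by-step execution trace:
1. `data = 1 % 0` raises ZeroDivisionError.
2. `result = 24` is not reached.
3. `except ZeroDivisionError` matches → result = 80.
Result: 80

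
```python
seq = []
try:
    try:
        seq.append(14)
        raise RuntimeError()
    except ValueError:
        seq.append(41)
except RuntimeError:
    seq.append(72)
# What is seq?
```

Step-by-step execution trace:
1. Inner try: `seq.append(14)` → seq = [14].
2. `raise RuntimeError()` raises RuntimeError.
3. Inner `except ValueError` does not match RuntimeError; exception propagates to outer try.
4. Outer `except RuntimeError` matches → `seq.append(72)` → seq = [14, 72].
Result: [14, 72]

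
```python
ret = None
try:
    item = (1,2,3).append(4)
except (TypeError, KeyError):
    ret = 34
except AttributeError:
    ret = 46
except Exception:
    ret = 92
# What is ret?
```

Step-by-step execution trace:
1. `item = (1,2,3).append(4)` raises AttributeError.
2. `except (TypeError, KeyError)` does not match AttributeError; skipped.
3. `except AttributeError` matches (exact type match) → ret = 46.
4. `except Exception` is not reached.
Result: 46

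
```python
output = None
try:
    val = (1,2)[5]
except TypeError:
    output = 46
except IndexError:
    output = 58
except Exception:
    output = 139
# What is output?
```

Step-by-step execution trace:
1. `val = (1,2)[5]` raises IndexError.
2. `except TypeError` does not match IndexError; skipped.
3. `except IndexError` matches → output = 58.
4. Remaining except clauses are skipped.
Result: 58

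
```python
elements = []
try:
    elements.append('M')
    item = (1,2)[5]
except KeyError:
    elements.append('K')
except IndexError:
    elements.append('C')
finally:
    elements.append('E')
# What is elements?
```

Step-by-step execution trace:
1. try: `elements.append('M')` → elements = ['M'].
2. `item = (1,2)[5]` raises IndexError.
3. `except KeyError` does not match IndexError; skipped.
4. `except IndexError` matches → `elements.append('C')` → elements = ['M', 'C'].
5. finally always runs: `elements.append('E')` → elements = ['M', 'C', 'E'].
Result: ['M', 'C', 'E']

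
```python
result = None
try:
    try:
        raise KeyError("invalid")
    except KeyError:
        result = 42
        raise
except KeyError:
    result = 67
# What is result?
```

Step-by-step execution trace:
1. Inner try: `raise KeyError("invalid")` raises KeyError.
2. Inner `except KeyError` matches → result = 42.
3. bare `raise` re-raises the same KeyError.
4. Outer `except KeyError` matches → result = 67.
Result: 67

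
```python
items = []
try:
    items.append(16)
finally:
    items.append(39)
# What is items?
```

Step-by-step execution trace:
1. try: `items.append(16)` → items = [16].
2. The try body completes without raising.
3. finally always runs: `items.append(39)` → items = [16, 39].
Result: [16, 39]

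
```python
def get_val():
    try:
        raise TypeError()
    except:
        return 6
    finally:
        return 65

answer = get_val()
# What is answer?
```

Step-by-step execution trace:
1. `get_val()` enters try: `raise TypeError()` raises TypeError.
2. bare `except` matches → `return 6` sets pending return value 6.
3. Before returning, `finally: return 65` runs and overrides the pending return.
4. get_val() returns 65 → answer = 65.
Result: 65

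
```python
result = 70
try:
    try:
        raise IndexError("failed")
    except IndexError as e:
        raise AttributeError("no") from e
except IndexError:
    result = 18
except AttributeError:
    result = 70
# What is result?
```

Step-by-step execution trace:
1. Inner try raises IndexError; inner `except IndexError as e` catches it.
2. `raise AttributeError(...) from e` raises AttributeError (IndexError is attached as __cause__, but only AttributeError is active).
3. Outer `except IndexError` does not match AttributeError; skipped.
4. Outer `except AttributeError` matches → result = 70.
Result: 70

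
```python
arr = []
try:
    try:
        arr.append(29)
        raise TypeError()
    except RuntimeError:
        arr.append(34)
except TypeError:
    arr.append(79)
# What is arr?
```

Step-by-step execution trace:
1. Inner try: `arr.append(29)` → arr = [29].
2. `raise TypeError()` raises TypeError.
3. Inner `except RuntimeError` does not match TypeError; exception propagates to outer try.
4. Outer `except TypeError` matches → `arr.append(79)` → arr = [29, 79].
Result: [29, 79]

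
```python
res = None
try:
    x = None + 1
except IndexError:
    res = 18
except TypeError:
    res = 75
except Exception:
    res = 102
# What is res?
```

Step-by-step execution trace:
1. `x = None + 1` raises TypeError.
2. `except IndexError` does not match TypeError; skipped.
3. `except TypeError` matches → res = 75.
4. Remaining except clauses are skipped.
Result: 75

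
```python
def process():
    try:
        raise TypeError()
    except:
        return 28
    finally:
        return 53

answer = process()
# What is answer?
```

Step-by-step execution trace:
1. `process()` enters try: `raise TypeError()` raises TypeError.
2. bare `except` matches → `return 28` sets pending return value 28.
3. Before returning, `finally: return 53` runs and overrides the pending return.
4. process() returns 53 → answer = 53.
Result: 53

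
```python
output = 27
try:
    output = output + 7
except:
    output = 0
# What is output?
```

Step-by-step execution trace:
1. output starts at 27.
2. try: `output = output + 7` → output = 34. No exception raised.
3. `except` is skipped.
Result: 34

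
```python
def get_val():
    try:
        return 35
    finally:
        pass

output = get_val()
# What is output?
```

Step-by-step execution trace:
1. `get_val()` enters try: `return 35` sets pending return value 35.
2. Before returning, `finally: pass` runs (no effect).
3. get_val() returns 35 → output = 35.
Result: 35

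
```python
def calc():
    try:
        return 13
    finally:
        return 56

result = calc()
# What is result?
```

Step-by-step execution trace:
1. `calc()` enters try: `return 13` sets pending return value 13.
2. Before returning, `finally: return 56` runs and overrides the pending return.
3. calc() returns 56 → result = 56.
Result: 56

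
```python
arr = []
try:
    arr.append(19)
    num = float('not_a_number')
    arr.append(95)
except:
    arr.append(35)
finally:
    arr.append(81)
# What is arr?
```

Step-by-step execution trace:
1. try: `arr.append(19)` → arr = [19].
2. `num = float('not_a_number')` raises ValueError; `arr.append(95)` is not reached.
3. bare `except` matches → `arr.append(35)` → arr = [19, 35].
4. finally always runs: `arr.append(81)` → arr = [19, 35, 81].
Result: [19, 35, 81]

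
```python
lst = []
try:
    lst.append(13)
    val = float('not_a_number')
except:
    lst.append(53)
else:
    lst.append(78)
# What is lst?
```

Step-by-step execution trace:
1. try: `lst.append(13)` → lst = [13].
2. `val = float('not_a_number')` raises ValueError.
3. bare `except` matches → `lst.append(53)` → lst = [13, 53].
4. `else` is skipped (an exception was raised).
Result: [13, 53]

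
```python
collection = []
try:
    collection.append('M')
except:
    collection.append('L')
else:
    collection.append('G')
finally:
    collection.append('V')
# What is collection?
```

Step-by-step execution trace:
1. try: `collection.append('M')` → collection = ['M']. No exception raised.
2. `except` is skipped.
3. `else` runs: `collection.append('G')` → collection = ['M', 'G'].
4. `finally` always runs: `collection.append('V')` → collection = ['M', 'G', 'V'].
Result: ['M', 'G', 'V']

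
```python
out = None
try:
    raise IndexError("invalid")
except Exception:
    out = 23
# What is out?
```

Step-by-step execution trace:
1. `raise IndexError(...)` raises IndexError.
2. `except Exception` matches (IndexError is a subclass of Exception) → out = 23.
Result: 23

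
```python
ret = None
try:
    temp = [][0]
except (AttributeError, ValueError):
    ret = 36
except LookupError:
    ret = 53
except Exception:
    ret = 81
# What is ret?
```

Step-by-step execution trace:
1. `temp = [][0]` raises IndexError.
2. `except (AttributeError, ValueError)` does not match IndexError; skipped.
3. `except LookupError` matches (IndexError is a subclass of LookupError) → ret = 53.
4. `except Exception` is not reached.
Result: 53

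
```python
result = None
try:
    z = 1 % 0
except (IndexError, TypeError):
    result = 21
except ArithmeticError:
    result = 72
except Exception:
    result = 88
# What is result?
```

Step-by-step execution trace:
1. `z = 1 % 0` raises ZeroDivisionError.
2. `except (IndexError, TypeError)` does not match ZeroDivisionError; skipped.
3. `except ArithmeticError` matches (ZeroDivisionError is a subclass of ArithmeticError) → result = 72.
4. `except Exception` is not reached.
Result: 72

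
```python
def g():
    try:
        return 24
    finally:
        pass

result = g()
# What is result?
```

Step-by-step execution trace:
1. `g()` enters try: `return 24` sets pending return value 24.
2. Before returning, `finally: pass` runs (no effect).
3. g() returns 24 → result = 24.
Result: 24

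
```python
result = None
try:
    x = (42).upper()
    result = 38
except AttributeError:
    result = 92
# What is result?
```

Step-by-step execution trace:
1. `x = (42).upper()` raises AttributeError.
2. `result = 38` is not reached.
3. `except AttributeError` matches → result = 92.
Result: 92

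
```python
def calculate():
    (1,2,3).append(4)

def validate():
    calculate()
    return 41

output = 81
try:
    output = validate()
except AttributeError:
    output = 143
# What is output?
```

Step-by-step execution trace:
1. output starts at 81.
2. try: `validate()` calls `calculate()`.
3. `calculate()` evaluates `(1,2,3).append(4)`, which raises AttributeError; it propagates through validate (uncaught).
4. `return 41` in validate is not reached; the assignment to output does not complete.
5. `except AttributeError` matches → output = 143.
Result: 143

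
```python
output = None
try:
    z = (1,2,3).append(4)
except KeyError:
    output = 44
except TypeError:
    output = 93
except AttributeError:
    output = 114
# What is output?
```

Step-by-step execution trace:
1. `z = (1,2,3).append(4)` raises AttributeError.
2. `except KeyError` does not match AttributeError; skipped.
3. `except TypeError` does not match AttributeError; skipped.
4. `except AttributeError` matches → output = 114.
Result: 114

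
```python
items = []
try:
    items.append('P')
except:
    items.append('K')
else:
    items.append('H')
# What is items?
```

Step-by-step execution trace:
1. try: `items.append('P')` → items = ['P']. No exception raised.
2. `except` is skipped.
3. `else` runs (try completed without exception): `items.append('H')` → items = ['P', 'H'].
Result: ['P', 'H']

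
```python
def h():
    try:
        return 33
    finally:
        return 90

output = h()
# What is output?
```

Step-by-step execution trace:
1. `h()` enters try: `return 33` sets pending return value 33.
2. Before returning, `finally: return 90` runs and overrides the pending return.
3. h() returns 90 → output = 90.
Result: 90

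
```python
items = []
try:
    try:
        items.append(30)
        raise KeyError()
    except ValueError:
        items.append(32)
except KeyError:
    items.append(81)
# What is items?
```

Step-by-step execution trace:
1. Inner try: `items.append(30)` → items = [30].
2. `raise KeyError()` raises KeyError.
3. Inner `except ValueError` does not match KeyError; exception propagates to outer try.
4. Outer `except KeyError` matches → `items.append(81)` → items = [30, 81].
Result: [30, 81]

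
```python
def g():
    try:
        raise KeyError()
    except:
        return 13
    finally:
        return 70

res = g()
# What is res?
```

Step-by-step execution trace:
1. `g()` enters try: `raise KeyError()` raises KeyError.
2. bare `except` matches → `return 13` sets pending return value 13.
3. Before returning, `finally: return 70` runs and overrides the pending return.
4. g() returns 70 → res = 70.
Result: 70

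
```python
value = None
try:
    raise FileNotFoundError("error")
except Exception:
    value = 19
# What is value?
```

Step-by-step execution trace:
1. `raise FileNotFoundError(...)` raises FileNotFoundError.
2. `except Exception` matches (FileNotFoundError is a subclass of Exception) → value = 19.
Result: 19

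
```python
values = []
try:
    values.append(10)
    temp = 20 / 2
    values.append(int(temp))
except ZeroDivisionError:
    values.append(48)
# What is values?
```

Step-by-step execution trace:
1. try: `values.append(10)` → values = [10].
2. `temp = 20 / 2` → temp = 10.0. No exception raised.
3. `values.append(int(temp))` → values = [10, 10].
4. `except ZeroDivisionError` is skipped (no exception was raised).
Result: [10, 10]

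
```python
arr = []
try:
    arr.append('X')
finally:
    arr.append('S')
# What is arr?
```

Step-by-step execution trace:
1. try: `arr.append('X')` → arr = ['X'].
2. The try body completes without raising.
3. finally always runs: `arr.append('S')` → arr = ['X', 'S'].
Result: ['X', 'S']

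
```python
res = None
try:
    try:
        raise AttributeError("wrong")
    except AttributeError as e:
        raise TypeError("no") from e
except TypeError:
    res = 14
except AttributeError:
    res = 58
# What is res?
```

Step-by-step execution trace:
1. Inner try raises AttributeError; inner `except AttributeError as e` catches it.
2. `raise TypeError(...) from e` raises TypeError (AttributeError is attached as __cause__, but only TypeError is active).
3. Outer `except TypeError` matches → res = 14.
4. `except AttributeError` is not reached.
Result: 14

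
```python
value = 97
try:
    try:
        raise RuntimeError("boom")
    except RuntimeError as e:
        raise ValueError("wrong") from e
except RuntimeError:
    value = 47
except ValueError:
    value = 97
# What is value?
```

Step-by-step execution trace:
1. Inner try raises RuntimeError; inner `except RuntimeError as e` catches it.
2. `raise ValueError(...) from e` raises ValueError (RuntimeError is attached as __cause__, but only ValueError is active).
3. Outer `except RuntimeError` does not match ValueError; skipped.
4. Outer `except ValueError` matches → value = 97.
Result: 97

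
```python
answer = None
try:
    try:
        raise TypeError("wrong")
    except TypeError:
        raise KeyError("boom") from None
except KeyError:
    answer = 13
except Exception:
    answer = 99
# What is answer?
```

Step-by-step execution trace:
1. Inner try raises TypeError; inner `except TypeError` catches it.
2. `raise KeyError(...) from None` raises KeyError (from None suppresses __context__, but the active exception is still KeyError).
3. Outer `except KeyError` matches → answer = 13.
4. `except Exception` is not reached.
Result: 13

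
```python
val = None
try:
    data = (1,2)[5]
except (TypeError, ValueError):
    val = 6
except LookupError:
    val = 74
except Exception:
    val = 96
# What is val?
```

Step-by-step execution trace:
1. `data = (1,2)[5]` raises IndexError.
2. `except (TypeError, ValueError)` does not match IndexError; skipped.
3. `except LookupError` matches (IndexError is a subclass of LookupError) → val = 74.
4. `except Exception` is not reached.
Result: 74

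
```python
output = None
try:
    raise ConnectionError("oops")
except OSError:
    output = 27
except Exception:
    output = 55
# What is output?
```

Step-by-step execution trace:
1. `raise ConnectionError(...)` raises ConnectionError.
2. `except OSError` matches (ConnectionError is a subclass of OSError) → output = 27.
3. `except Exception` is not reached.
Result: 27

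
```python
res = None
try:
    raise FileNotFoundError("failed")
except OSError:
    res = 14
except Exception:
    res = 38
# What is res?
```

Step-by-step execution trace:
1. `raise FileNotFoundError(...)` raises FileNotFoundError.
2. `except OSError` matches (FileNotFoundError is a subclass of OSError) → res = 14.
3. `except Exception` is not reached.
Result: 14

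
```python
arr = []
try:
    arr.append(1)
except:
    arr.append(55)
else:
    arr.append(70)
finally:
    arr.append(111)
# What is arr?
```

Step-by-step execution trace:
1. try: `arr.append(1)` → arr = [1]. No exception raised.
2. `except` is skipped.
3. `else` runs: `arr.append(70)` → arr = [1, 70].
4. `finally` always runs: `arr.append(111)` → arr = [1, 70, 111].
Result: [1, 70, 111]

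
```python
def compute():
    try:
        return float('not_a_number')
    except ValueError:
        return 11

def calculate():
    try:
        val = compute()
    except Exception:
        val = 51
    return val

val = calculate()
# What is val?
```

Step-by-step execution trace:
1. `calculate()` calls `compute()`.
2. In compute: `float('not_a_number')` raises ValueError; `except ValueError` catches it → returns 11.
3. In calculate: `val = compute()` → val = 11. No exception reaches calculate.
4. `except Exception` is skipped; calculate returns 11.
5. val = 11.
Result: 11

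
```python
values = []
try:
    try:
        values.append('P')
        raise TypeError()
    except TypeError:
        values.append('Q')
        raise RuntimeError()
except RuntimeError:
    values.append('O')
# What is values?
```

Step-by-step execution trace:
1. Inner try: `values.append('P')` → values = ['P'].
2. `raise TypeError()` raises TypeError.
3. Inner `except TypeError` matches → `values.append('Q')` → values = ['P', 'Q'].
4. `raise RuntimeError()` raises RuntimeError; propagates to outer try.
5. Outer `except RuntimeError` matches → `values.append('O')` → values = ['P', 'Q', 'O'].
Result: ['P', 'Q', 'O']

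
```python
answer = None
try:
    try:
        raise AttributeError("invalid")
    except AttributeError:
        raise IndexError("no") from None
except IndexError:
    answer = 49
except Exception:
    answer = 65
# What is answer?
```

Step-by-step execution trace:
1. Inner try raises AttributeError; inner `except AttributeError` catches it.
2. `raise IndexError(...) from None` raises IndexError (from None suppresses __context__, but the active exception is still IndexError).
3. Outer `except IndexError` matches → answer = 49.
4. `except Exception` is not reached.
Result: 49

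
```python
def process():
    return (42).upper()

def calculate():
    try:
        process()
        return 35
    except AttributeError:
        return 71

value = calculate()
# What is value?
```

Step-by-step execution trace:
1. `calculate()` calls `process()`.
2. `process()` evaluates `(42).upper()`, which raises AttributeError; it propagates to the caller.
3. `return 35` is not reached.
4. `except AttributeError` in calculate matches → returns 71.
5. value = 71.
Result: 71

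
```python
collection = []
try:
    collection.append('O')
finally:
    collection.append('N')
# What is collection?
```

Step-by-step execution trace:
1. try: `collection.append('O')` → collection = ['O'].
2. The try body completes without raising.
3. finally always runs: `collection.append('N')` → collection = ['O', 'N'].
Result: ['O', 'N']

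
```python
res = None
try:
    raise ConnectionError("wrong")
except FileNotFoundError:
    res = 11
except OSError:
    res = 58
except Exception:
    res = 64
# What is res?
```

Step-by-step execution trace:
1. `raise ConnectionError(...)` raises ConnectionError.
2. `except FileNotFoundError` does not match (ConnectionError is not a subclass of FileNotFoundError); skipped.
3. `except OSError` matches (ConnectionError is a subclass of OSError) → res = 58.
4. `except Exception` is not reached.
Result: 58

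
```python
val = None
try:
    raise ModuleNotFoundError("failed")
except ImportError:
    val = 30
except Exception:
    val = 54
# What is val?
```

Step-by-step execution trace:
1. `raise ModuleNotFoundError(...)` raises ModuleNotFoundError.
2. `except ImportError` matches (ModuleNotFoundError is a subclass of ImportError) → val = 30.
3. `except Exception` is not reached.
Result: 30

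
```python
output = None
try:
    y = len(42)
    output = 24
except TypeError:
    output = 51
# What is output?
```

Step-by-step execution trace:
1. `y = len(42)` raises TypeError.
2. `output = 24` is not reached.
3. `except TypeError` matches → output = 51.
Result: 51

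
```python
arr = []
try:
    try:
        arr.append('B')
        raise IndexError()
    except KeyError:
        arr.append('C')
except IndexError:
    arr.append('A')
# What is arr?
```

Step-by-step execution trace:
1. Inner try: `arr.append('B')` → arr = ['B'].
2. `raise IndexError()` raises IndexError.
3. Inner `except KeyError` does not match IndexError; exception propagates to outer try.
4. Outer `except IndexError` matches → `arr.append('A')` → arr = ['B', 'A'].
Result: ['B', 'A']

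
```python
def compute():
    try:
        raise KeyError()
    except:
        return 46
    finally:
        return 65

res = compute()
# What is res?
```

Step-by-step execution trace:
1. `compute()` enters try: `raise KeyError()` raises KeyError.
2. bare `except` matches → `return 46` sets pending return value 46.
3. Before returning, `finally: return 65` runs and overrides the pending return.
4. compute() returns 65 → res = 65.
Result: 65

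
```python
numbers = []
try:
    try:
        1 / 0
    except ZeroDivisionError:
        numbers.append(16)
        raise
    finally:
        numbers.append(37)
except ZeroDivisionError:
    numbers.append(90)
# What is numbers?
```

Step-by-step execution trace:
1. Inner try: `1 / 0` raises ZeroDivisionError.
2. Inner `except ZeroDivisionError` matches → `numbers.append(16)` → numbers = [16].
3. bare `raise` re-raises ZeroDivisionError.
4. Inner `finally` runs during unwinding: `numbers.append(37)` → numbers = [16, 37].
5. Outer `except ZeroDivisionError` matches → `numbers.append(90)` → numbers = [16, 37, 90].
Result: [16, 37, 90]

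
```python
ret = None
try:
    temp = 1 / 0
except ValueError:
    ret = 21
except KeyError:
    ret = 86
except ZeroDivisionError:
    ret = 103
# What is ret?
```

Step-by-step execution trace:
1. `temp = 1 / 0` raises ZeroDivisionError.
2. `except ValueError` does not match ZeroDivisionError; skipped.
3. `except KeyError` does not match ZeroDivisionError; skipped.
4. `except ZeroDivisionError` matches → ret = 103.
Result: 103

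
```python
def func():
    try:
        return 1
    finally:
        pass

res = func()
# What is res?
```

Step-by-step execution trace:
1. `func()` enters try: `return 1` sets pending return value 1.
2. Before returning, `finally: pass` runs (no effect).
3. func() returns 1 → res = 1.
Result: 1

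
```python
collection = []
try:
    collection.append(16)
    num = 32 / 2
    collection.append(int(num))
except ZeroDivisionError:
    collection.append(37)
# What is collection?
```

Step-by-step execution trace:
1. try: `collection.append(16)` → collection = [16].
2. `num = 32 / 2` → num = 16.0. No exception raised.
3. `collection.append(int(num))` → collection = [16, 16].
4. `except ZeroDivisionError` is skipped (no exception was raised).
Result: [16, 16]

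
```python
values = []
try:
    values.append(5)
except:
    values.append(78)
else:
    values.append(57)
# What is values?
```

Step-by-step execution trace:
1. try: `values.append(5)` → values = [5]. No exception raised.
2. `except` is skipped.
3. `else` runs (try completed without exception): `values.append(57)` → values = [5, 57].
Result: [5, 57]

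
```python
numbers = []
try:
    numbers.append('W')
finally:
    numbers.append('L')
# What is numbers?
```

Step-by-step execution trace:
1. try: `numbers.append('W')` → numbers = ['W'].
2. The try body completes without raising.
3. finally always runs: `numbers.append('L')` → numbers = ['W', 'L'].
Result: ['W', 'L']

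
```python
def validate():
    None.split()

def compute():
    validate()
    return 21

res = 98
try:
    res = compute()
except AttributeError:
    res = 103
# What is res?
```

Step-by-step execution trace:
1. res starts at 98.
2. try: `compute()` calls `validate()`.
3. `validate()` evaluates `None.split()`, which raises AttributeError; it propagates through compute (uncaught).
4. `return 21` in compute is not reached; the assignment to res does not complete.
5. `except AttributeError` matches → res = 103.
Result: 103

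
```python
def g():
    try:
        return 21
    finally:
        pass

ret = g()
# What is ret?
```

Step-by-step execution trace:
1. `g()` enters try: `return 21` sets pending return value 21.
2. Before returning, `finally: pass` runs (no effect).
3. g() returns 21 → ret = 21.
Result: 21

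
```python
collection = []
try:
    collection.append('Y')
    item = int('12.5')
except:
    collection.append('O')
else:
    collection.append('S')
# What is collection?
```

Step-by-step execution trace:
1. try: `collection.append('Y')` → collection = ['Y'].
2. `item = int('12.5')` raises ValueError.
3. bare `except` matches → `collection.append('O')` → collection = ['Y', 'O'].
4. `else` is skipped (an exception was raised).
Result: ['Y', 'O']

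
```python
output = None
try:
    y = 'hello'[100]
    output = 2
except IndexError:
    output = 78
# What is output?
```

Step-by-step execution trace:
1. `y = 'hello'[100]` raises IndexError.
2. `output = 2` is not reached.
3. `except IndexError` matches → output = 78.
Result: 78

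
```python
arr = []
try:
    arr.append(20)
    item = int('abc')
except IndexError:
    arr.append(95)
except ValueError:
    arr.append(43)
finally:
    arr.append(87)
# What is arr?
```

Step-by-step execution trace:
1. try: `arr.append(20)` → arr = [20].
2. `item = int('abc')` raises ValueError.
3. `except IndexError` does not match ValueError; skipped.
4. `except ValueError` matches → `arr.append(43)` → arr = [20, 43].
5. finally always runs: `arr.append(87)` → arr = [20, 43, 87].
Result: [20, 43, 87]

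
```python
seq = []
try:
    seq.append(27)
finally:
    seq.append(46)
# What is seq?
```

Step-by-step execution trace:
1. try: `seq.append(27)` → seq = [27].
2. The try body completes without raising.
3. finally always runs: `seq.append(46)` → seq = [27, 46].
Result: [27, 46]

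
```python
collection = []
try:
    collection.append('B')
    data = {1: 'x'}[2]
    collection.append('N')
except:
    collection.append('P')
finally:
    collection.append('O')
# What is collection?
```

Step-by-step execution trace:
1. try: `collection.append('B')` → collection = ['B'].
2. `data = {1: 'x'}[2]` raises KeyError; `collection.append('N')` is not reached.
3. bare `except` matches → `collection.append('P')` → collection = ['B', 'P'].
4. finally always runs: `collection.append('O')` → collection = ['B', 'P', 'O'].
Result: ['B', 'P', 'O']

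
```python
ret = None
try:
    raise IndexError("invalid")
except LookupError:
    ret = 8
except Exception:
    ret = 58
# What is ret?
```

Step-by-step execution trace:
1. `raise IndexError(...)` raises IndexError.
2. `except LookupError` matches (IndexError is a subclass of LookupError) → ret = 8.
3. `except Exception` is not reached.
Result: 8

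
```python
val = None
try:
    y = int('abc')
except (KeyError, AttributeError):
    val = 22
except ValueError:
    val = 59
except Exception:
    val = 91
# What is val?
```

Step-by-step execution trace:
1. `y = int('abc')` raises ValueError.
2. `except (KeyError, AttributeError)` does not match ValueError; skipped.
3. `except ValueError` matches (exact type match) → val = 59.
4. `except Exception` is not reached.
Result: 59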